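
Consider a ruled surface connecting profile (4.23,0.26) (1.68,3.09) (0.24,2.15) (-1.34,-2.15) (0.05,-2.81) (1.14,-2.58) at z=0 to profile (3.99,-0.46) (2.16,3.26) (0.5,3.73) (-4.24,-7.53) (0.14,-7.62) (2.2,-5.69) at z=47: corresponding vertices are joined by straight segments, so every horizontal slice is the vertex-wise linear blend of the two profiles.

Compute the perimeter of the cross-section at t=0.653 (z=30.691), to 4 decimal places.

Cross-section at t=0.653: each vertex is (1-t)·p0[i] + t·p1[i].
  v1: (1-0.653)·(4.23,0.26) + 0.653·(3.99,-0.46) = (4.0733,-0.2102)
  v2: (1-0.653)·(1.68,3.09) + 0.653·(2.16,3.26) = (1.9934,3.2010)
  v3: (1-0.653)·(0.24,2.15) + 0.653·(0.5,3.73) = (0.4098,3.1817)
  v4: (1-0.653)·(-1.34,-2.15) + 0.653·(-4.24,-7.53) = (-3.2337,-5.6631)
  v5: (1-0.653)·(0.05,-2.81) + 0.653·(0.14,-7.62) = (0.1088,-5.9509)
  v6: (1-0.653)·(1.14,-2.58) + 0.653·(2.2,-5.69) = (1.8322,-4.6108)
Perimeter = Σ |v_{i+1} − v_i|:
  edge 1→2: √(-2.0798² + 3.4112²) = 3.9952 (running 3.9952)
  edge 2→3: √(-1.5837² + -0.0193²) = 1.5838 (running 5.5790)
  edge 3→4: √(-3.6435² + -8.8449²) = 9.5659 (running 15.1449)
  edge 4→5: √(3.3425² + -0.2878²) = 3.3548 (running 18.4998)
  edge 5→6: √(1.7234² + 1.3401²) = 2.1831 (running 20.6829)
  edge 6→1: √(2.2411² + 4.4007²) = 4.9385 (running 25.6213)
Perimeter = 25.6213

Perimeter at t=0.653: 25.6213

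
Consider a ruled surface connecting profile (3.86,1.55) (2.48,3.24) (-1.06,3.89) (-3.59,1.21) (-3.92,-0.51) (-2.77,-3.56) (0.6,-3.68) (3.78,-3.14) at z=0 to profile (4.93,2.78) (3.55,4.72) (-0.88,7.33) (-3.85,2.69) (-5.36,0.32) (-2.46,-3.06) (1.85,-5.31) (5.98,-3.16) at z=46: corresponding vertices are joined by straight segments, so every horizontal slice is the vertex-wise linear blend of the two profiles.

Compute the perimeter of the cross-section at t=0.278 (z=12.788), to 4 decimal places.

Cross-section at t=0.278: each vertex is (1-t)·p0[i] + t·p1[i].
  v1: (1-0.278)·(3.86,1.55) + 0.278·(4.93,2.78) = (4.1575,1.8919)
  v2: (1-0.278)·(2.48,3.24) + 0.278·(3.55,4.72) = (2.7775,3.6514)
  v3: (1-0.278)·(-1.06,3.89) + 0.278·(-0.88,7.33) = (-1.0100,4.8463)
  v4: (1-0.278)·(-3.59,1.21) + 0.278·(-3.85,2.69) = (-3.6623,1.6214)
  v5: (1-0.278)·(-3.92,-0.51) + 0.278·(-5.36,0.32) = (-4.3203,-0.2793)
  v6: (1-0.278)·(-2.77,-3.56) + 0.278·(-2.46,-3.06) = (-2.6838,-3.4210)
  v7: (1-0.278)·(0.6,-3.68) + 0.278·(1.85,-5.31) = (0.9475,-4.1331)
  v8: (1-0.278)·(3.78,-3.14) + 0.278·(5.98,-3.16) = (4.3916,-3.1456)
Perimeter = Σ |v_{i+1} − v_i|:
  edge 1→2: √(-1.3800² + 1.7595²) = 2.2361 (running 2.2361)
  edge 2→3: √(-3.7874² + 1.1949²) = 3.9714 (running 6.2076)
  edge 3→4: √(-2.6523² + -3.2249²) = 4.1755 (running 10.3830)
  edge 4→5: √(-0.6580² + -1.9007²) = 2.0114 (running 12.3944)
  edge 5→6: √(1.6365² + -3.1417²) = 3.5424 (running 15.9368)
  edge 6→7: √(3.6313² + -0.7121²) = 3.7005 (running 19.6373)
  edge 7→8: √(3.4441² + 0.9876²) = 3.5829 (running 23.2202)
  edge 8→1: √(-0.2341² + 5.0375²) = 5.0429 (running 28.2632)
Perimeter = 28.2632

Perimeter at t=0.278: 28.2632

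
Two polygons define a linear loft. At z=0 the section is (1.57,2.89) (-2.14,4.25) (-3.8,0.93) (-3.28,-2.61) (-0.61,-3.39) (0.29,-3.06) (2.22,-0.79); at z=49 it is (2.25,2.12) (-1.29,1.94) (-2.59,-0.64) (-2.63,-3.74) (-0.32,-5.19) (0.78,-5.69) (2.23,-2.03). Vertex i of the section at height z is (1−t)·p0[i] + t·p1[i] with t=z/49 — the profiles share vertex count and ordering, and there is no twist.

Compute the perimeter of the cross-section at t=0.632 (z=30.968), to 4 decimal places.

Perimeter at t=0.632: 21.3761

Cross-section at t=0.632: each vertex is (1-t)·p0[i] + t·p1[i].
  v1: (1-0.632)·(1.57,2.89) + 0.632·(2.25,2.12) = (1.9998,2.4034)
  v2: (1-0.632)·(-2.14,4.25) + 0.632·(-1.29,1.94) = (-1.6028,2.7901)
  v3: (1-0.632)·(-3.8,0.93) + 0.632·(-2.59,-0.64) = (-3.0353,-0.0622)
  v4: (1-0.632)·(-3.28,-2.61) + 0.632·(-2.63,-3.74) = (-2.8692,-3.3242)
  v5: (1-0.632)·(-0.61,-3.39) + 0.632·(-0.32,-5.19) = (-0.4267,-4.5276)
  v6: (1-0.632)·(0.29,-3.06) + 0.632·(0.78,-5.69) = (0.5997,-4.7222)
  v7: (1-0.632)·(2.22,-0.79) + 0.632·(2.23,-2.03) = (2.2263,-1.5737)
Perimeter = Σ |v_{i+1} − v_i|:
  edge 1→2: √(-3.6026² + 0.3867²) = 3.6233 (running 3.6233)
  edge 2→3: √(-1.4325² + -2.8523²) = 3.1918 (running 6.8151)
  edge 3→4: √(0.1661² + -3.2619²) = 3.2661 (running 10.0812)
  edge 4→5: √(2.4425² + -1.2034²) = 2.7229 (running 12.8041)
  edge 5→6: √(1.0264² + -0.1946²) = 1.0447 (running 13.8488)
  edge 6→7: √(1.6266² + 3.1485²) = 3.5439 (running 17.3926)
  edge 7→1: √(-0.2266² + 3.9770²) = 3.9835 (running 21.3761)
Perimeter = 21.3761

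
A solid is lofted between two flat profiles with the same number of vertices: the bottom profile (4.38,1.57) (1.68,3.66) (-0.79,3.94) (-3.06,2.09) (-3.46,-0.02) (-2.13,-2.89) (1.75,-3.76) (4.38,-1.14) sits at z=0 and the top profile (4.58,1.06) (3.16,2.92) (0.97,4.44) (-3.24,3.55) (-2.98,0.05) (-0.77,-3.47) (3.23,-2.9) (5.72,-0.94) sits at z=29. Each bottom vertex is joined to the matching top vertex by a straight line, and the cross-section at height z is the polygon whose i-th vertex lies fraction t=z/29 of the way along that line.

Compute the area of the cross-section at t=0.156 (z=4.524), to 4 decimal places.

Cross-section at t=0.156: each vertex is (1-t)·p0[i] + t·p1[i].
  v1: (1-0.156)·(4.38,1.57) + 0.156·(4.58,1.06) = (4.4112,1.4904)
  v2: (1-0.156)·(1.68,3.66) + 0.156·(3.16,2.92) = (1.9109,3.5446)
  v3: (1-0.156)·(-0.79,3.94) + 0.156·(0.97,4.44) = (-0.5154,4.0180)
  v4: (1-0.156)·(-3.06,2.09) + 0.156·(-3.24,3.55) = (-3.0881,2.3178)
  v5: (1-0.156)·(-3.46,-0.02) + 0.156·(-2.98,0.05) = (-3.3851,-0.0091)
  v6: (1-0.156)·(-2.13,-2.89) + 0.156·(-0.77,-3.47) = (-1.9178,-2.9805)
  v7: (1-0.156)·(1.75,-3.76) + 0.156·(3.23,-2.9) = (1.9809,-3.6258)
  v8: (1-0.156)·(4.38,-1.14) + 0.156·(5.72,-0.94) = (4.5890,-1.1088)
Shoelace sum Σ(x_i·y_{i+1} − x_{i+1}·y_i):
  i=1: 4.4112·3.5446 − 1.9109·1.4904 = +12.7877 (running +12.7877)
  i=2: 1.9109·4.0180 − -0.5154·3.5446 = +9.5049 (running +22.2926)
  i=3: -0.5154·2.3178 − -3.0881·4.0180 = +11.2132 (running +33.5059)
  i=4: -3.0881·-0.0091 − -3.3851·2.3178 = +7.8739 (running +41.3798)
  i=5: -3.3851·-2.9805 − -1.9178·-0.0091 = +10.0719 (running +51.4517)
  i=6: -1.9178·-3.6258 − 1.9809·-2.9805 = +12.8578 (running +64.3094)
  i=7: 1.9809·-1.1088 − 4.5890·-3.6258 = +14.4427 (running +78.7522)
  i=8: 4.5890·1.4904 − 4.4112·-1.1088 = +11.7308 (running +90.4830)
Area = |Σ|/2 = |90.4830|/2 = 45.2415

Area at t=0.156: 45.2415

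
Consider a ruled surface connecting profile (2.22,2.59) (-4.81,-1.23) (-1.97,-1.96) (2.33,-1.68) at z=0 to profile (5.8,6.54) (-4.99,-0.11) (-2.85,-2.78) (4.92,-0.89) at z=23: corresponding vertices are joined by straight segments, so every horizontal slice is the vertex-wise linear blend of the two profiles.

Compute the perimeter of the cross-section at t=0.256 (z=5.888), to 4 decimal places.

Perimeter at t=0.256: 22.4394

Cross-section at t=0.256: each vertex is (1-t)·p0[i] + t·p1[i].
  v1: (1-0.256)·(2.22,2.59) + 0.256·(5.8,6.54) = (3.1365,3.6012)
  v2: (1-0.256)·(-4.81,-1.23) + 0.256·(-4.99,-0.11) = (-4.8561,-0.9433)
  v3: (1-0.256)·(-1.97,-1.96) + 0.256·(-2.85,-2.78) = (-2.1953,-2.1699)
  v4: (1-0.256)·(2.33,-1.68) + 0.256·(4.92,-0.89) = (2.9930,-1.4778)
Perimeter = Σ |v_{i+1} − v_i|:
  edge 1→2: √(-7.9926² + -4.5445²) = 9.1942 (running 9.1942)
  edge 2→3: √(2.6608² + -1.2266²) = 2.9299 (running 12.1241)
  edge 3→4: √(5.1883² + 0.6922²) = 5.2343 (running 17.3584)
  edge 4→1: √(0.1434² + 5.0790²) = 5.0810 (running 22.4394)
Perimeter = 22.4394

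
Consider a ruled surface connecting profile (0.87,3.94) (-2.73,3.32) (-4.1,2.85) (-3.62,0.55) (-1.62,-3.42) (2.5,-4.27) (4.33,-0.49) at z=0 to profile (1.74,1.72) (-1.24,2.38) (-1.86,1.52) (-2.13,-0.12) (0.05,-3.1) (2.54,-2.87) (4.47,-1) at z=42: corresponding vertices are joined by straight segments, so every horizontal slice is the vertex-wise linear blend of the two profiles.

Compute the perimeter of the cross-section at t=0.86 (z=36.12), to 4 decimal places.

Cross-section at t=0.86: each vertex is (1-t)·p0[i] + t·p1[i].
  v1: (1-0.86)·(0.87,3.94) + 0.86·(1.74,1.72) = (1.6182,2.0308)
  v2: (1-0.86)·(-2.73,3.32) + 0.86·(-1.24,2.38) = (-1.4486,2.5116)
  v3: (1-0.86)·(-4.1,2.85) + 0.86·(-1.86,1.52) = (-2.1736,1.7062)
  v4: (1-0.86)·(-3.62,0.55) + 0.86·(-2.13,-0.12) = (-2.3386,-0.0262)
  v5: (1-0.86)·(-1.62,-3.42) + 0.86·(0.05,-3.1) = (-0.1838,-3.1448)
  v6: (1-0.86)·(2.5,-4.27) + 0.86·(2.54,-2.87) = (2.5344,-3.0660)
  v7: (1-0.86)·(4.33,-0.49) + 0.86·(4.47,-1) = (4.4504,-0.9286)
Perimeter = Σ |v_{i+1} − v_i|:
  edge 1→2: √(-3.0668² + 0.4808²) = 3.1043 (running 3.1043)
  edge 2→3: √(-0.7250² + -0.8054²) = 1.0836 (running 4.1879)
  edge 3→4: √(-0.1650² + -1.7324²) = 1.7402 (running 5.9281)
  edge 4→5: √(2.1548² + -3.1186²) = 3.7906 (running 9.7188)
  edge 5→6: √(2.7182² + 0.0788²) = 2.7193 (running 12.4381)
  edge 6→7: √(1.9160² + 2.1374²) = 2.8705 (running 15.3086)
  edge 7→1: √(-2.8322² + 2.9594²) = 4.0963 (running 19.4048)
Perimeter = 19.4048

Perimeter at t=0.86: 19.4048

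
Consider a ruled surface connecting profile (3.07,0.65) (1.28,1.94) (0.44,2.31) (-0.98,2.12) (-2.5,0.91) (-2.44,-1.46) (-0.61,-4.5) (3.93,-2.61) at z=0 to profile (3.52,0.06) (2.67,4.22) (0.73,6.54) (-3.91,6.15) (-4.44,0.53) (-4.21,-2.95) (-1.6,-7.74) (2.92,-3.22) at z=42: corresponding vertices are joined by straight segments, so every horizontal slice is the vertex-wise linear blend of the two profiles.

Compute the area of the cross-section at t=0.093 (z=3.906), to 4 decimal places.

Cross-section at t=0.093: each vertex is (1-t)·p0[i] + t·p1[i].
  v1: (1-0.093)·(3.07,0.65) + 0.093·(3.52,0.06) = (3.1119,0.5951)
  v2: (1-0.093)·(1.28,1.94) + 0.093·(2.67,4.22) = (1.4093,2.1520)
  v3: (1-0.093)·(0.44,2.31) + 0.093·(0.73,6.54) = (0.4670,2.7034)
  v4: (1-0.093)·(-0.98,2.12) + 0.093·(-3.91,6.15) = (-1.2525,2.4948)
  v5: (1-0.093)·(-2.5,0.91) + 0.093·(-4.44,0.53) = (-2.6804,0.8747)
  v6: (1-0.093)·(-2.44,-1.46) + 0.093·(-4.21,-2.95) = (-2.6046,-1.5986)
  v7: (1-0.093)·(-0.61,-4.5) + 0.093·(-1.6,-7.74) = (-0.7021,-4.8013)
  v8: (1-0.093)·(3.93,-2.61) + 0.093·(2.92,-3.22) = (3.8361,-2.6667)
Shoelace sum Σ(x_i·y_{i+1} − x_{i+1}·y_i):
  i=1: 3.1119·2.1520 − 1.4093·0.5951 = +5.8581 (running +5.8581)
  i=2: 1.4093·2.7034 − 0.4670·2.1520 = +2.8049 (running +8.6630)
  i=3: 0.4670·2.4948 − -1.2525·2.7034 = +4.5510 (running +13.2140)
  i=4: -1.2525·0.8747 − -2.6804·2.4948 = +5.5916 (running +18.8055)
  i=5: -2.6804·-1.5986 − -2.6046·0.8747 = +6.5630 (running +25.3685)
  i=6: -2.6046·-4.8013 − -0.7021·-1.5986 = +11.3833 (running +36.7518)
  i=7: -0.7021·-2.6667 − 3.8361·-4.8013 = +20.2904 (running +57.0422)
  i=8: 3.8361·0.5951 − 3.1119·-2.6667 = +10.5814 (running +67.6236)
Area = |Σ|/2 = |67.6236|/2 = 33.8118

Area at t=0.093: 33.8118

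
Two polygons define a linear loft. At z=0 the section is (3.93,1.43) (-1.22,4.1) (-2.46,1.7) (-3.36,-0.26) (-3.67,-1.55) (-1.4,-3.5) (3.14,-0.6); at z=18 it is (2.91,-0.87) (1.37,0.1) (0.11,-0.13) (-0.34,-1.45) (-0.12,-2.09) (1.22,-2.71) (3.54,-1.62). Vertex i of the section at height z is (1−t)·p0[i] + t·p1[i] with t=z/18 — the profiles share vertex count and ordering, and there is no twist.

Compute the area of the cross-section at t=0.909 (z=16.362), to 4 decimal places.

Area at t=0.909: 8.4225

Cross-section at t=0.909: each vertex is (1-t)·p0[i] + t·p1[i].
  v1: (1-0.909)·(3.93,1.43) + 0.909·(2.91,-0.87) = (3.0028,-0.6607)
  v2: (1-0.909)·(-1.22,4.1) + 0.909·(1.37,0.1) = (1.1343,0.4640)
  v3: (1-0.909)·(-2.46,1.7) + 0.909·(0.11,-0.13) = (-0.1239,0.0365)
  v4: (1-0.909)·(-3.36,-0.26) + 0.909·(-0.34,-1.45) = (-0.6148,-1.3417)
  v5: (1-0.909)·(-3.67,-1.55) + 0.909·(-0.12,-2.09) = (-0.4430,-2.0409)
  v6: (1-0.909)·(-1.4,-3.5) + 0.909·(1.22,-2.71) = (0.9816,-2.7819)
  v7: (1-0.909)·(3.14,-0.6) + 0.909·(3.54,-1.62) = (3.5036,-1.5272)
Shoelace sum Σ(x_i·y_{i+1} − x_{i+1}·y_i):
  i=1: 3.0028·0.4640 − 1.1343·-0.6607 = +2.1427 (running +2.1427)
  i=2: 1.1343·0.0365 − -0.1239·0.4640 = +0.0989 (running +2.2417)
  i=3: -0.1239·-1.3417 − -0.6148·0.0365 = +0.1887 (running +2.4303)
  i=4: -0.6148·-2.0409 − -0.4430·-1.3417 = +0.6603 (running +3.0906)
  i=5: -0.4430·-2.7819 − 0.9816·-2.0409 = +3.2358 (running +6.3264)
  i=6: 0.9816·-1.5272 − 3.5036·-2.7819 = +8.2476 (running +14.5740)
  i=7: 3.5036·-0.6607 − 3.0028·-1.5272 = +2.2710 (running +16.8450)
Area = |Σ|/2 = |16.8450|/2 = 8.4225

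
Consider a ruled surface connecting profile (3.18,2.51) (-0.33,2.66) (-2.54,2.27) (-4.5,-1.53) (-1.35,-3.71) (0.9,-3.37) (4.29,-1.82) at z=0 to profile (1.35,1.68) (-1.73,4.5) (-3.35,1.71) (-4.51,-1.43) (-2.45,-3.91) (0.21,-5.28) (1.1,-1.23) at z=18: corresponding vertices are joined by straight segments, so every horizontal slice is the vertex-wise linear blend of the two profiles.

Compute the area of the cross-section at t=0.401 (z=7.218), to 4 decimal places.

Area at t=0.401: 38.8555

Cross-section at t=0.401: each vertex is (1-t)·p0[i] + t·p1[i].
  v1: (1-0.401)·(3.18,2.51) + 0.401·(1.35,1.68) = (2.4462,2.1772)
  v2: (1-0.401)·(-0.33,2.66) + 0.401·(-1.73,4.5) = (-0.8914,3.3978)
  v3: (1-0.401)·(-2.54,2.27) + 0.401·(-3.35,1.71) = (-2.8648,2.0454)
  v4: (1-0.401)·(-4.5,-1.53) + 0.401·(-4.51,-1.43) = (-4.5040,-1.4899)
  v5: (1-0.401)·(-1.35,-3.71) + 0.401·(-2.45,-3.91) = (-1.7911,-3.7902)
  v6: (1-0.401)·(0.9,-3.37) + 0.401·(0.21,-5.28) = (0.6233,-4.1359)
  v7: (1-0.401)·(4.29,-1.82) + 0.401·(1.1,-1.23) = (3.0108,-1.5834)
Shoelace sum Σ(x_i·y_{i+1} − x_{i+1}·y_i):
  i=1: 2.4462·3.3978 − -0.8914·2.1772 = +10.2524 (running +10.2524)
  i=2: -0.8914·2.0454 − -2.8648·3.3978 = +7.9109 (running +18.1633)
  i=3: -2.8648·-1.4899 − -4.5040·2.0454 = +13.4810 (running +31.6442)
  i=4: -4.5040·-3.7902 − -1.7911·-1.4899 = +14.4025 (running +46.0468)
  i=5: -1.7911·-4.1359 − 0.6233·-3.7902 = +9.7703 (running +55.8171)
  i=6: 0.6233·-1.5834 − 3.0108·-4.1359 = +11.4655 (running +67.2826)
  i=7: 3.0108·2.1772 − 2.4462·-1.5834 = +10.4283 (running +77.7109)
Area = |Σ|/2 = |77.7109|/2 = 38.8555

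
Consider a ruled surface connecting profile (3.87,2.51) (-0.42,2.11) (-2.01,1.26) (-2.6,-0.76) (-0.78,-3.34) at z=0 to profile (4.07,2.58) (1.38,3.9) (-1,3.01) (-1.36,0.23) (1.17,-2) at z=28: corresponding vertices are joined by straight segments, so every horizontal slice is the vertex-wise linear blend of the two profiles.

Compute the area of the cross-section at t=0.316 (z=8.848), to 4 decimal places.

Cross-section at t=0.316: each vertex is (1-t)·p0[i] + t·p1[i].
  v1: (1-0.316)·(3.87,2.51) + 0.316·(4.07,2.58) = (3.9332,2.5321)
  v2: (1-0.316)·(-0.42,2.11) + 0.316·(1.38,3.9) = (0.1488,2.6756)
  v3: (1-0.316)·(-2.01,1.26) + 0.316·(-1,3.01) = (-1.6908,1.8130)
  v4: (1-0.316)·(-2.6,-0.76) + 0.316·(-1.36,0.23) = (-2.2082,-0.4472)
  v5: (1-0.316)·(-0.78,-3.34) + 0.316·(1.17,-2) = (-0.1638,-2.9166)
Shoelace sum Σ(x_i·y_{i+1} − x_{i+1}·y_i):
  i=1: 3.9332·2.6756 − 0.1488·2.5321 = +10.1470 (running +10.1470)
  i=2: 0.1488·1.8130 − -1.6908·2.6756 = +4.7939 (running +14.9409)
  i=3: -1.6908·-0.4472 − -2.2082·1.8130 = +4.7595 (running +19.7004)
  i=4: -2.2082·-2.9166 − -0.1638·-0.4472 = +6.3670 (running +26.0674)
  i=5: -0.1638·2.5321 − 3.9332·-2.9166 = +11.0567 (running +37.1240)
Area = |Σ|/2 = |37.1240|/2 = 18.5620

Area at t=0.316: 18.5620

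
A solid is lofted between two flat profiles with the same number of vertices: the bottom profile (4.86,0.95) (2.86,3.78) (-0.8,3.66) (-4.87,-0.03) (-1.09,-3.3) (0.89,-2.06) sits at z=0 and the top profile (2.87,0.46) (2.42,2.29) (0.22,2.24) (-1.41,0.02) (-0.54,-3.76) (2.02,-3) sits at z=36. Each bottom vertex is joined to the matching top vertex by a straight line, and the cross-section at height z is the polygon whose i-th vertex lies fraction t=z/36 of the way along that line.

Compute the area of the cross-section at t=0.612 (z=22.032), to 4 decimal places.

Cross-section at t=0.612: each vertex is (1-t)·p0[i] + t·p1[i].
  v1: (1-0.612)·(4.86,0.95) + 0.612·(2.87,0.46) = (3.6421,0.6501)
  v2: (1-0.612)·(2.86,3.78) + 0.612·(2.42,2.29) = (2.5907,2.8681)
  v3: (1-0.612)·(-0.8,3.66) + 0.612·(0.22,2.24) = (-0.1758,2.7910)
  v4: (1-0.612)·(-4.87,-0.03) + 0.612·(-1.41,0.02) = (-2.7525,0.0006)
  v5: (1-0.612)·(-1.09,-3.3) + 0.612·(-0.54,-3.76) = (-0.7534,-3.5815)
  v6: (1-0.612)·(0.89,-2.06) + 0.612·(2.02,-3) = (1.5816,-2.6353)
Shoelace sum Σ(x_i·y_{i+1} − x_{i+1}·y_i):
  i=1: 3.6421·2.8681 − 2.5907·0.6501 = +8.7618 (running +8.7618)
  i=2: 2.5907·2.7910 − -0.1758·2.8681 = +7.7347 (running +16.4965)
  i=3: -0.1758·0.0006 − -2.7525·2.7910 = +7.6820 (running +24.1784)
  i=4: -2.7525·-3.5815 − -0.7534·0.0006 = +9.8585 (running +34.0369)
  i=5: -0.7534·-2.6353 − 1.5816·-3.5815 = +7.6498 (running +41.6867)
  i=6: 1.5816·0.6501 − 3.6421·-2.6353 = +10.6262 (running +52.3129)
Area = |Σ|/2 = |52.3129|/2 = 26.1565

Area at t=0.612: 26.1565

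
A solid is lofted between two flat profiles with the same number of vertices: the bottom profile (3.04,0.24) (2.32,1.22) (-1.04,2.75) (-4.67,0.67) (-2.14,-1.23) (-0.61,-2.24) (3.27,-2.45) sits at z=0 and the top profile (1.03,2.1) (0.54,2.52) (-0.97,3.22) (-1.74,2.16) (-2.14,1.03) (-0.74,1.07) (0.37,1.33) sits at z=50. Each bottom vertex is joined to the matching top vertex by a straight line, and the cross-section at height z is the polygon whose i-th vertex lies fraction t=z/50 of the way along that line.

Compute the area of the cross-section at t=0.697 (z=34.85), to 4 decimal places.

Cross-section at t=0.697: each vertex is (1-t)·p0[i] + t·p1[i].
  v1: (1-0.697)·(3.04,0.24) + 0.697·(1.03,2.1) = (1.6390,1.5364)
  v2: (1-0.697)·(2.32,1.22) + 0.697·(0.54,2.52) = (1.0793,2.1261)
  v3: (1-0.697)·(-1.04,2.75) + 0.697·(-0.97,3.22) = (-0.9912,3.0776)
  v4: (1-0.697)·(-4.67,0.67) + 0.697·(-1.74,2.16) = (-2.6278,1.7085)
  v5: (1-0.697)·(-2.14,-1.23) + 0.697·(-2.14,1.03) = (-2.1400,0.3452)
  v6: (1-0.697)·(-0.61,-2.24) + 0.697·(-0.74,1.07) = (-0.7006,0.0671)
  v7: (1-0.697)·(3.27,-2.45) + 0.697·(0.37,1.33) = (1.2487,0.1847)
Shoelace sum Σ(x_i·y_{i+1} − x_{i+1}·y_i):
  i=1: 1.6390·2.1261 − 1.0793·1.5364 = +1.8264 (running +1.8264)
  i=2: 1.0793·3.0776 − -0.9912·2.1261 = +5.4292 (running +7.2556)
  i=3: -0.9912·1.7085 − -2.6278·3.0776 = +6.3937 (running +13.6493)
  i=4: -2.6278·0.3452 − -2.1400·1.7085 = +2.7491 (running +16.3984)
  i=5: -2.1400·0.0671 − -0.7006·0.3452 = +0.0983 (running +16.4968)
  i=6: -0.7006·0.1847 − 1.2487·0.0671 = -0.2131 (running +16.2836)
  i=7: 1.2487·1.5364 − 1.6390·0.1847 = +1.6159 (running +17.8995)
Area = |Σ|/2 = |17.8995|/2 = 8.9498

Area at t=0.697: 8.9498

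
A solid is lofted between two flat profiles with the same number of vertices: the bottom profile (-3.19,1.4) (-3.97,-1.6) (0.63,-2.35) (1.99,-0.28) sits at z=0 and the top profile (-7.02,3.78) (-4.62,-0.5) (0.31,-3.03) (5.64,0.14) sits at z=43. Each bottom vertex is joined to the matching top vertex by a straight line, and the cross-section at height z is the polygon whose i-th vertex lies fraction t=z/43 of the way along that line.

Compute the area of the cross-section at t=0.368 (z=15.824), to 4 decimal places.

Cross-section at t=0.368: each vertex is (1-t)·p0[i] + t·p1[i].
  v1: (1-0.368)·(-3.19,1.4) + 0.368·(-7.02,3.78) = (-4.5994,2.2758)
  v2: (1-0.368)·(-3.97,-1.6) + 0.368·(-4.62,-0.5) = (-4.2092,-1.1952)
  v3: (1-0.368)·(0.63,-2.35) + 0.368·(0.31,-3.03) = (0.5122,-2.6002)
  v4: (1-0.368)·(1.99,-0.28) + 0.368·(5.64,0.14) = (3.3332,-0.1254)
Shoelace sum Σ(x_i·y_{i+1} − x_{i+1}·y_i):
  i=1: -4.5994·-1.1952 − -4.2092·2.2758 = +15.0767 (running +15.0767)
  i=2: -4.2092·-2.6002 − 0.5122·-1.1952 = +11.5572 (running +26.6339)
  i=3: 0.5122·-0.1254 − 3.3332·-2.6002 = +8.6029 (running +35.2367)
  i=4: 3.3332·2.2758 − -4.5994·-0.1254 = +7.0089 (running +42.2456)
Area = |Σ|/2 = |42.2456|/2 = 21.1228

Area at t=0.368: 21.1228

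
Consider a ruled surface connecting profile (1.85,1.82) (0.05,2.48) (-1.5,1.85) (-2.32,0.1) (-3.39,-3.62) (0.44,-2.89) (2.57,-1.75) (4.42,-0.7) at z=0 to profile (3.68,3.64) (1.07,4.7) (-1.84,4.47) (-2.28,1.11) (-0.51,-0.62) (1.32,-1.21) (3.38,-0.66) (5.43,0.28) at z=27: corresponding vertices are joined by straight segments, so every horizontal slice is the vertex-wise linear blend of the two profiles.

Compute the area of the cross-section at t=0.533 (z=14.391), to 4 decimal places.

Area at t=0.533: 29.5298

Cross-section at t=0.533: each vertex is (1-t)·p0[i] + t·p1[i].
  v1: (1-0.533)·(1.85,1.82) + 0.533·(3.68,3.64) = (2.8254,2.7901)
  v2: (1-0.533)·(0.05,2.48) + 0.533·(1.07,4.7) = (0.5937,3.6633)
  v3: (1-0.533)·(-1.5,1.85) + 0.533·(-1.84,4.47) = (-1.6812,3.2465)
  v4: (1-0.533)·(-2.32,0.1) + 0.533·(-2.28,1.11) = (-2.2987,0.6383)
  v5: (1-0.533)·(-3.39,-3.62) + 0.533·(-0.51,-0.62) = (-1.8550,-2.0210)
  v6: (1-0.533)·(0.44,-2.89) + 0.533·(1.32,-1.21) = (0.9090,-1.9946)
  v7: (1-0.533)·(2.57,-1.75) + 0.533·(3.38,-0.66) = (3.0017,-1.1690)
  v8: (1-0.533)·(4.42,-0.7) + 0.533·(5.43,0.28) = (4.9583,-0.1777)
Shoelace sum Σ(x_i·y_{i+1} − x_{i+1}·y_i):
  i=1: 2.8254·3.6633 − 0.5937·2.7901 = +8.6938 (running +8.6938)
  i=2: 0.5937·3.2465 − -1.6812·3.6633 = +8.0860 (running +16.7798)
  i=3: -1.6812·0.6383 − -2.2987·3.2465 = +6.3894 (running +23.1692)
  i=4: -2.2987·-2.0210 − -1.8550·0.6383 = +5.8297 (running +28.9989)
  i=5: -1.8550·-1.9946 − 0.9090·-2.0210 = +5.5370 (running +34.5359)
  i=6: 0.9090·-1.1690 − 3.0017·-1.9946 = +4.9244 (running +39.4604)
  i=7: 3.0017·-0.1777 − 4.9583·-1.1690 = +5.2631 (running +44.7235)
  i=8: 4.9583·2.7901 − 2.8254·-0.1777 = +14.3360 (running +59.0595)
Area = |Σ|/2 = |59.0595|/2 = 29.5298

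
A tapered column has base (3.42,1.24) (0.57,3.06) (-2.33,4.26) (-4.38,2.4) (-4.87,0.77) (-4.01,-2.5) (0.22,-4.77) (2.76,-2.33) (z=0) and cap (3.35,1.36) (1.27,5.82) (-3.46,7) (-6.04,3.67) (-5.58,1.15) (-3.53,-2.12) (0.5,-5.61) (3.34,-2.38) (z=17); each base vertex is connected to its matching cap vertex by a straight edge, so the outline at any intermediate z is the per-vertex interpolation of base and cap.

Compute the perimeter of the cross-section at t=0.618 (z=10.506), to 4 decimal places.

Perimeter at t=0.618: 30.6455

Cross-section at t=0.618: each vertex is (1-t)·p0[i] + t·p1[i].
  v1: (1-0.618)·(3.42,1.24) + 0.618·(3.35,1.36) = (3.3767,1.3142)
  v2: (1-0.618)·(0.57,3.06) + 0.618·(1.27,5.82) = (1.0026,4.7657)
  v3: (1-0.618)·(-2.33,4.26) + 0.618·(-3.46,7) = (-3.0283,5.9533)
  v4: (1-0.618)·(-4.38,2.4) + 0.618·(-6.04,3.67) = (-5.4059,3.1849)
  v5: (1-0.618)·(-4.87,0.77) + 0.618·(-5.58,1.15) = (-5.3088,1.0048)
  v6: (1-0.618)·(-4.01,-2.5) + 0.618·(-3.53,-2.12) = (-3.7134,-2.2652)
  v7: (1-0.618)·(0.22,-4.77) + 0.618·(0.5,-5.61) = (0.3930,-5.2891)
  v8: (1-0.618)·(2.76,-2.33) + 0.618·(3.34,-2.38) = (3.1184,-2.3609)
Perimeter = Σ |v_{i+1} − v_i|:
  edge 1→2: √(-2.3741² + 3.4515²) = 4.1892 (running 4.1892)
  edge 2→3: √(-4.0309² + 1.1876²) = 4.2023 (running 8.3915)
  edge 3→4: √(-2.3775² + -2.7685²) = 3.6493 (running 12.0407)
  edge 4→5: √(0.0971² + -2.1800²) = 2.1822 (running 14.2229)
  edge 5→6: √(1.5954² + -3.2700²) = 3.6384 (running 17.8614)
  edge 6→7: √(4.1064² + -3.0240²) = 5.0997 (running 22.9610)
  edge 7→8: √(2.7254² + 2.9282²) = 4.0003 (running 26.9613)
  edge 8→1: √(0.2583² + 3.6751²) = 3.6841 (running 30.6455)
Perimeter = 30.6455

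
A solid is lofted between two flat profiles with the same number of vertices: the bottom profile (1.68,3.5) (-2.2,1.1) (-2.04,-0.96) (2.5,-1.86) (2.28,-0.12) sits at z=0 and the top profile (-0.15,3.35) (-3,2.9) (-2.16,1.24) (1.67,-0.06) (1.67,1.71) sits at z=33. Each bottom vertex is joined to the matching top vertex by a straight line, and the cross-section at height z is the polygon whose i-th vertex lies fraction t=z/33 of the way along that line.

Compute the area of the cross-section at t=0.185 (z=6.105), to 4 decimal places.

Area at t=0.185: 14.9145

Cross-section at t=0.185: each vertex is (1-t)·p0[i] + t·p1[i].
  v1: (1-0.185)·(1.68,3.5) + 0.185·(-0.15,3.35) = (1.3414,3.4722)
  v2: (1-0.185)·(-2.2,1.1) + 0.185·(-3,2.9) = (-2.3480,1.4330)
  v3: (1-0.185)·(-2.04,-0.96) + 0.185·(-2.16,1.24) = (-2.0622,-0.5530)
  v4: (1-0.185)·(2.5,-1.86) + 0.185·(1.67,-0.06) = (2.3464,-1.5270)
  v5: (1-0.185)·(2.28,-0.12) + 0.185·(1.67,1.71) = (2.1671,0.2185)
Shoelace sum Σ(x_i·y_{i+1} − x_{i+1}·y_i):
  i=1: 1.3414·1.4330 − -2.3480·3.4722 = +10.0751 (running +10.0751)
  i=2: -2.3480·-0.5530 − -2.0622·1.4330 = +4.2536 (running +14.3287)
  i=3: -2.0622·-1.5270 − 2.3464·-0.5530 = +4.4466 (running +18.7753)
  i=4: 2.3464·0.2185 − 2.1671·-1.5270 = +3.8221 (running +22.5973)
  i=5: 2.1671·3.4722 − 1.3414·0.2185 = +7.2317 (running +29.8291)
Area = |Σ|/2 = |29.8291|/2 = 14.9145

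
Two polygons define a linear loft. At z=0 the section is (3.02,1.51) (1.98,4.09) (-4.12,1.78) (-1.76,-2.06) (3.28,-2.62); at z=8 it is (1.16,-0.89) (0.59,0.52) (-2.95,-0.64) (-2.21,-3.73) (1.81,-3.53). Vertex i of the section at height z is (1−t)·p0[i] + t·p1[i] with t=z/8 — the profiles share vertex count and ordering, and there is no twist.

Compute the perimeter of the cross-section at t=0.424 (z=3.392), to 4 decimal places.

Perimeter at t=0.424: 19.6194

Cross-section at t=0.424: each vertex is (1-t)·p0[i] + t·p1[i].
  v1: (1-0.424)·(3.02,1.51) + 0.424·(1.16,-0.89) = (2.2314,0.4924)
  v2: (1-0.424)·(1.98,4.09) + 0.424·(0.59,0.52) = (1.3906,2.5763)
  v3: (1-0.424)·(-4.12,1.78) + 0.424·(-2.95,-0.64) = (-3.6239,0.7539)
  v4: (1-0.424)·(-1.76,-2.06) + 0.424·(-2.21,-3.73) = (-1.9508,-2.7681)
  v5: (1-0.424)·(3.28,-2.62) + 0.424·(1.81,-3.53) = (2.6567,-3.0058)
Perimeter = Σ |v_{i+1} − v_i|:
  edge 1→2: √(-0.8407² + 2.0839²) = 2.2471 (running 2.2471)
  edge 2→3: √(-5.0146² + -1.8224²) = 5.3354 (running 7.5826)
  edge 3→4: √(1.6731² + -3.5220²) = 3.8992 (running 11.4818)
  edge 4→5: √(4.6075² + -0.2378²) = 4.6137 (running 16.0954)
  edge 5→1: √(-0.4254² + 3.4982²) = 3.5240 (running 19.6194)
Perimeter = 19.6194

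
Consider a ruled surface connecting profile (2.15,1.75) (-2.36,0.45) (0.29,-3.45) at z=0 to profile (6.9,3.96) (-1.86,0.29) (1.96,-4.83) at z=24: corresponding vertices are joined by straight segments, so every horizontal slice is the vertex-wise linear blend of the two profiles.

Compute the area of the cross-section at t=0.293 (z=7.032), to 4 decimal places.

Area at t=0.293: 15.2358

Cross-section at t=0.293: each vertex is (1-t)·p0[i] + t·p1[i].
  v1: (1-0.293)·(2.15,1.75) + 0.293·(6.9,3.96) = (3.5418,2.3975)
  v2: (1-0.293)·(-2.36,0.45) + 0.293·(-1.86,0.29) = (-2.2135,0.4031)
  v3: (1-0.293)·(0.29,-3.45) + 0.293·(1.96,-4.83) = (0.7793,-3.8543)
Shoelace sum Σ(x_i·y_{i+1} − x_{i+1}·y_i):
  i=1: 3.5418·0.4031 − -2.2135·2.3975 = +6.7347 (running +6.7347)
  i=2: -2.2135·-3.8543 − 0.7793·0.4031 = +8.2174 (running +14.9521)
  i=3: 0.7793·2.3975 − 3.5418·-3.8543 = +15.5195 (running +30.4716)
Area = |Σ|/2 = |30.4716|/2 = 15.2358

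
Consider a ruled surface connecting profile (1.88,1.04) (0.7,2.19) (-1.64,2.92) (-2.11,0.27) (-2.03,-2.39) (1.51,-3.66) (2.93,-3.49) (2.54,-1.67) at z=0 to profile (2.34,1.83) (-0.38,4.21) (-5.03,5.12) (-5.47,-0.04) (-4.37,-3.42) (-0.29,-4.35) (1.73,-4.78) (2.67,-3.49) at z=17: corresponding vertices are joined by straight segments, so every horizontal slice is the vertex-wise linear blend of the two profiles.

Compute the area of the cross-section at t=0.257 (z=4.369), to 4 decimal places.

Cross-section at t=0.257: each vertex is (1-t)·p0[i] + t·p1[i].
  v1: (1-0.257)·(1.88,1.04) + 0.257·(2.34,1.83) = (1.9982,1.2430)
  v2: (1-0.257)·(0.7,2.19) + 0.257·(-0.38,4.21) = (0.4224,2.7091)
  v3: (1-0.257)·(-1.64,2.92) + 0.257·(-5.03,5.12) = (-2.5112,3.4854)
  v4: (1-0.257)·(-2.11,0.27) + 0.257·(-5.47,-0.04) = (-2.9735,0.1903)
  v5: (1-0.257)·(-2.03,-2.39) + 0.257·(-4.37,-3.42) = (-2.6314,-2.6547)
  v6: (1-0.257)·(1.51,-3.66) + 0.257·(-0.29,-4.35) = (1.0474,-3.8373)
  v7: (1-0.257)·(2.93,-3.49) + 0.257·(1.73,-4.78) = (2.6216,-3.8215)
  v8: (1-0.257)·(2.54,-1.67) + 0.257·(2.67,-3.49) = (2.5734,-2.1377)
Shoelace sum Σ(x_i·y_{i+1} − x_{i+1}·y_i):
  i=1: 1.9982·2.7091 − 0.4224·1.2430 = +4.8884 (running +4.8884)
  i=2: 0.4224·3.4854 − -2.5112·2.7091 = +8.2756 (running +13.1640)
  i=3: -2.5112·0.1903 − -2.9735·3.4854 = +9.8859 (running +23.0499)
  i=4: -2.9735·-2.6547 − -2.6314·0.1903 = +8.3947 (running +31.4446)
  i=5: -2.6314·-3.8373 − 1.0474·-2.6547 = +12.8780 (running +44.3226)
  i=6: 1.0474·-3.8215 − 2.6216·-3.8373 = +6.0573 (running +50.3799)
  i=7: 2.6216·-2.1377 − 2.5734·-3.8215 = +4.2301 (running +54.6100)
  i=8: 2.5734·1.2430 − 1.9982·-2.1377 = +7.4705 (running +62.0805)
Area = |Σ|/2 = |62.0805|/2 = 31.0402

Area at t=0.257: 31.0402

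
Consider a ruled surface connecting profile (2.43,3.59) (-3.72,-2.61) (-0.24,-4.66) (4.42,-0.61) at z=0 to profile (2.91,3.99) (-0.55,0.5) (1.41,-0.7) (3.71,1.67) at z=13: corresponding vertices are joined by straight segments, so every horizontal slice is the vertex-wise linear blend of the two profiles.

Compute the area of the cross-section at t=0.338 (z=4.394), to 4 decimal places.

Cross-section at t=0.338: each vertex is (1-t)·p0[i] + t·p1[i].
  v1: (1-0.338)·(2.43,3.59) + 0.338·(2.91,3.99) = (2.5922,3.7252)
  v2: (1-0.338)·(-3.72,-2.61) + 0.338·(-0.55,0.5) = (-2.6485,-1.5588)
  v3: (1-0.338)·(-0.24,-4.66) + 0.338·(1.41,-0.7) = (0.3177,-3.3215)
  v4: (1-0.338)·(4.42,-0.61) + 0.338·(3.71,1.67) = (4.1800,0.1606)
Shoelace sum Σ(x_i·y_{i+1} − x_{i+1}·y_i):
  i=1: 2.5922·-1.5588 − -2.6485·3.7252 = +5.8255 (running +5.8255)
  i=2: -2.6485·-3.3215 − 0.3177·-1.5588 = +9.2924 (running +15.1179)
  i=3: 0.3177·0.1606 − 4.1800·-3.3215 = +13.9351 (running +29.0530)
  i=4: 4.1800·3.7252 − 2.5922·0.1606 = +15.1550 (running +44.2080)
Area = |Σ|/2 = |44.2080|/2 = 22.1040

Area at t=0.338: 22.1040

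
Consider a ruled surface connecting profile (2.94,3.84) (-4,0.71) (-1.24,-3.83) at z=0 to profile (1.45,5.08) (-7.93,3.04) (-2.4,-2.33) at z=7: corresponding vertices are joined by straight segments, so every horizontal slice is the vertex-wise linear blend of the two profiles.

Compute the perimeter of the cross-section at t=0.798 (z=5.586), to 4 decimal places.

Cross-section at t=0.798: each vertex is (1-t)·p0[i] + t·p1[i].
  v1: (1-0.798)·(2.94,3.84) + 0.798·(1.45,5.08) = (1.7510,4.8295)
  v2: (1-0.798)·(-4,0.71) + 0.798·(-7.93,3.04) = (-7.1361,2.5693)
  v3: (1-0.798)·(-1.24,-3.83) + 0.798·(-2.4,-2.33) = (-2.1657,-2.6330)
Perimeter = Σ |v_{i+1} − v_i|:
  edge 1→2: √(-8.8871² + -2.2602²) = 9.1700 (running 9.1700)
  edge 2→3: √(4.9705² + -5.2023²) = 7.1951 (running 16.3651)
  edge 3→1: √(3.9167² + 7.4625²) = 8.4279 (running 24.7930)
Perimeter = 24.7930

Perimeter at t=0.798: 24.7930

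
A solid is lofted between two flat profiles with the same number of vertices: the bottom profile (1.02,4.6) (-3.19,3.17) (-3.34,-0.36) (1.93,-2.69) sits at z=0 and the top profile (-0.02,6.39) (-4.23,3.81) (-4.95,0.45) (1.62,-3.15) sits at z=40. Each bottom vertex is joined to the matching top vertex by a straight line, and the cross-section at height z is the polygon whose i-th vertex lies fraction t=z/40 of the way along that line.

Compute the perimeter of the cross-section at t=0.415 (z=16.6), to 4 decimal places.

Perimeter at t=0.415: 22.8896

Cross-section at t=0.415: each vertex is (1-t)·p0[i] + t·p1[i].
  v1: (1-0.415)·(1.02,4.6) + 0.415·(-0.02,6.39) = (0.5884,5.3428)
  v2: (1-0.415)·(-3.19,3.17) + 0.415·(-4.23,3.81) = (-3.6216,3.4356)
  v3: (1-0.415)·(-3.34,-0.36) + 0.415·(-4.95,0.45) = (-4.0081,-0.0238)
  v4: (1-0.415)·(1.93,-2.69) + 0.415·(1.62,-3.15) = (1.8013,-2.8809)
Perimeter = Σ |v_{i+1} − v_i|:
  edge 1→2: √(-4.2100² + -1.9072²) = 4.6219 (running 4.6219)
  edge 2→3: √(-0.3865² + -3.4594²) = 3.4810 (running 8.1029)
  edge 3→4: √(5.8095² + -2.8570²) = 6.4740 (running 14.5769)
  edge 4→1: √(-1.2129² + 8.2237²) = 8.3127 (running 22.8896)
Perimeter = 22.8896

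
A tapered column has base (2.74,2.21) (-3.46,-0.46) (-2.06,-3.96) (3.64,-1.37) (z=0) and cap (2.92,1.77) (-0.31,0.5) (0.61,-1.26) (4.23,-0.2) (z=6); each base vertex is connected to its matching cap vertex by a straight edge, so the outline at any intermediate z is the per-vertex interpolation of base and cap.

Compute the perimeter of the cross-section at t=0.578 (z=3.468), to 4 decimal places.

Perimeter at t=0.578: 15.2828

Cross-section at t=0.578: each vertex is (1-t)·p0[i] + t·p1[i].
  v1: (1-0.578)·(2.74,2.21) + 0.578·(2.92,1.77) = (2.8440,1.9557)
  v2: (1-0.578)·(-3.46,-0.46) + 0.578·(-0.31,0.5) = (-1.6393,0.0949)
  v3: (1-0.578)·(-2.06,-3.96) + 0.578·(0.61,-1.26) = (-0.5167,-2.3994)
  v4: (1-0.578)·(3.64,-1.37) + 0.578·(4.23,-0.2) = (3.9810,-0.6937)
Perimeter = Σ |v_{i+1} − v_i|:
  edge 1→2: √(-4.4833² + -1.8608²) = 4.8542 (running 4.8542)
  edge 2→3: √(1.1226² + -2.4943²) = 2.7352 (running 7.5894)
  edge 3→4: √(4.4978² + 1.7057²) = 4.8103 (running 12.3997)
  edge 4→1: √(-1.1370² + 2.6494²) = 2.8831 (running 15.2828)
Perimeter = 15.2828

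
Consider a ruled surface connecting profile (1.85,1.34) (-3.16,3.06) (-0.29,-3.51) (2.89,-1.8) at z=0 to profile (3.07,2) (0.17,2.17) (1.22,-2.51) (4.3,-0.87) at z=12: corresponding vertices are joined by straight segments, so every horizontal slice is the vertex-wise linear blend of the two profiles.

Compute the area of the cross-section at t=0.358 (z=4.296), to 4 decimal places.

Cross-section at t=0.358: each vertex is (1-t)·p0[i] + t·p1[i].
  v1: (1-0.358)·(1.85,1.34) + 0.358·(3.07,2) = (2.2868,1.5763)
  v2: (1-0.358)·(-3.16,3.06) + 0.358·(0.17,2.17) = (-1.9679,2.7414)
  v3: (1-0.358)·(-0.29,-3.51) + 0.358·(1.22,-2.51) = (0.2506,-3.1520)
  v4: (1-0.358)·(2.89,-1.8) + 0.358·(4.3,-0.87) = (3.3948,-1.4671)
Shoelace sum Σ(x_i·y_{i+1} − x_{i+1}·y_i):
  i=1: 2.2868·2.7414 − -1.9679·1.5763 = +9.3708 (running +9.3708)
  i=2: -1.9679·-3.1520 − 0.2506·2.7414 = +5.5158 (running +14.8865)
  i=3: 0.2506·-1.4671 − 3.3948·-3.1520 = +10.3327 (running +25.2193)
  i=4: 3.3948·1.5763 − 2.2868·-1.4671 = +8.7059 (running +33.9252)
Area = |Σ|/2 = |33.9252|/2 = 16.9626

Area at t=0.358: 16.9626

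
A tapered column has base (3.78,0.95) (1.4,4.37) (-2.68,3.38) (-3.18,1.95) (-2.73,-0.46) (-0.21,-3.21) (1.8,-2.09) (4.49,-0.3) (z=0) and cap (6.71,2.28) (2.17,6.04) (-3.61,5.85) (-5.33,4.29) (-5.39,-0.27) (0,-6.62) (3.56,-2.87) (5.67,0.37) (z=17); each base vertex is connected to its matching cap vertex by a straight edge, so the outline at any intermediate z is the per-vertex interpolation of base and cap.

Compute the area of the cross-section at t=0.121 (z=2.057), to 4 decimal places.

Area at t=0.121: 42.3225

Cross-section at t=0.121: each vertex is (1-t)·p0[i] + t·p1[i].
  v1: (1-0.121)·(3.78,0.95) + 0.121·(6.71,2.28) = (4.1345,1.1109)
  v2: (1-0.121)·(1.4,4.37) + 0.121·(2.17,6.04) = (1.4932,4.5721)
  v3: (1-0.121)·(-2.68,3.38) + 0.121·(-3.61,5.85) = (-2.7925,3.6789)
  v4: (1-0.121)·(-3.18,1.95) + 0.121·(-5.33,4.29) = (-3.4402,2.2331)
  v5: (1-0.121)·(-2.73,-0.46) + 0.121·(-5.39,-0.27) = (-3.0519,-0.4370)
  v6: (1-0.121)·(-0.21,-3.21) + 0.121·(0,-6.62) = (-0.1846,-3.6226)
  v7: (1-0.121)·(1.8,-2.09) + 0.121·(3.56,-2.87) = (2.0130,-2.1844)
  v8: (1-0.121)·(4.49,-0.3) + 0.121·(5.67,0.37) = (4.6328,-0.2189)
Shoelace sum Σ(x_i·y_{i+1} − x_{i+1}·y_i):
  i=1: 4.1345·4.5721 − 1.4932·1.1109 = +17.2446 (running +17.2446)
  i=2: 1.4932·3.6789 − -2.7925·4.5721 = +18.2608 (running +35.5054)
  i=3: -2.7925·2.2331 − -3.4402·3.6789 = +6.4198 (running +41.9251)
  i=4: -3.4402·-0.4370 − -3.0519·2.2331 = +8.3186 (running +50.2437)
  i=5: -3.0519·-3.6226 − -0.1846·-0.4370 = +10.9750 (running +61.2188)
  i=6: -0.1846·-2.1844 − 2.0130·-3.6226 = +7.6954 (running +68.9142)
  i=7: 2.0130·-0.2189 − 4.6328·-2.1844 = +9.6791 (running +78.5932)
  i=8: 4.6328·1.1109 − 4.1345·-0.2189 = +6.0519 (running +84.6451)
Area = |Σ|/2 = |84.6451|/2 = 42.3225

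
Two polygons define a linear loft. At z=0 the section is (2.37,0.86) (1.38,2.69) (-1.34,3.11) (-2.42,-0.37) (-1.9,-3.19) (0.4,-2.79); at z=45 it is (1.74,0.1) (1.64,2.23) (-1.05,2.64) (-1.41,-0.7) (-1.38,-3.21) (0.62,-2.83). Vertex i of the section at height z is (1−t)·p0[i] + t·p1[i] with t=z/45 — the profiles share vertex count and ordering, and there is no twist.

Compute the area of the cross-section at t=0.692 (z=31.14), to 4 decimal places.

Area at t=0.692: 16.4609

Cross-section at t=0.692: each vertex is (1-t)·p0[i] + t·p1[i].
  v1: (1-0.692)·(2.37,0.86) + 0.692·(1.74,0.1) = (1.9340,0.3341)
  v2: (1-0.692)·(1.38,2.69) + 0.692·(1.64,2.23) = (1.5599,2.3717)
  v3: (1-0.692)·(-1.34,3.11) + 0.692·(-1.05,2.64) = (-1.1393,2.7848)
  v4: (1-0.692)·(-2.42,-0.37) + 0.692·(-1.41,-0.7) = (-1.7211,-0.5984)
  v5: (1-0.692)·(-1.9,-3.19) + 0.692·(-1.38,-3.21) = (-1.5402,-3.2038)
  v6: (1-0.692)·(0.4,-2.79) + 0.692·(0.62,-2.83) = (0.5522,-2.8177)
Shoelace sum Σ(x_i·y_{i+1} − x_{i+1}·y_i):
  i=1: 1.9340·2.3717 − 1.5599·0.3341 = +4.0658 (running +4.0658)
  i=2: 1.5599·2.7848 − -1.1393·2.3717 = +7.0461 (running +11.1119)
  i=3: -1.1393·-0.5984 − -1.7211·2.7848 = +5.4745 (running +16.5864)
  i=4: -1.7211·-3.2038 − -1.5402·-0.5984 = +4.5925 (running +21.1789)
  i=5: -1.5402·-2.8177 − 0.5522·-3.2038 = +6.1090 (running +27.2879)
  i=6: 0.5522·0.3341 − 1.9340·-2.8177 = +5.6340 (running +32.9219)
Area = |Σ|/2 = |32.9219|/2 = 16.4609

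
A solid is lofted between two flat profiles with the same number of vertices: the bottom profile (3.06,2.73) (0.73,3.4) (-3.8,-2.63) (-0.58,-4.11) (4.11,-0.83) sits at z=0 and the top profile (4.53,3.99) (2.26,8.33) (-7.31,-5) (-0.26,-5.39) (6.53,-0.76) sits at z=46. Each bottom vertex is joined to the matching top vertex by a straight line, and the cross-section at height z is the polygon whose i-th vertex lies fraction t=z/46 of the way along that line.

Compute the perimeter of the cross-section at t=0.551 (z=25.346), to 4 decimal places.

Perimeter at t=0.551: 32.9664

Cross-section at t=0.551: each vertex is (1-t)·p0[i] + t·p1[i].
  v1: (1-0.551)·(3.06,2.73) + 0.551·(4.53,3.99) = (3.8700,3.4243)
  v2: (1-0.551)·(0.73,3.4) + 0.551·(2.26,8.33) = (1.5730,6.1164)
  v3: (1-0.551)·(-3.8,-2.63) + 0.551·(-7.31,-5) = (-5.7340,-3.9359)
  v4: (1-0.551)·(-0.58,-4.11) + 0.551·(-0.26,-5.39) = (-0.4037,-4.8153)
  v5: (1-0.551)·(4.11,-0.83) + 0.551·(6.53,-0.76) = (5.4434,-0.7914)
Perimeter = Σ |v_{i+1} − v_i|:
  edge 1→2: √(-2.2969² + 2.6922²) = 3.5389 (running 3.5389)
  edge 2→3: √(-7.3070² + -10.0523²) = 12.4275 (running 15.9663)
  edge 3→4: √(5.3303² + -0.8794²) = 5.4024 (running 21.3687)
  edge 4→5: √(5.8471² + 4.0238²) = 7.0979 (running 28.4666)
  edge 5→1: √(-1.5735² + 4.2157²) = 4.4998 (running 32.9664)
Perimeter = 32.9664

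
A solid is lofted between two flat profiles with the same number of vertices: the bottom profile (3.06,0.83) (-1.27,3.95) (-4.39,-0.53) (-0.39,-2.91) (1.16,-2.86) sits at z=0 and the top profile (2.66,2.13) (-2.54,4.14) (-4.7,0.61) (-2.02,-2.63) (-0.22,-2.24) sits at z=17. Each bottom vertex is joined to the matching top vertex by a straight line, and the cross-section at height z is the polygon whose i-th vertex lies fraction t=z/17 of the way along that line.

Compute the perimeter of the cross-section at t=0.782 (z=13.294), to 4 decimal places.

Perimeter at t=0.782: 20.9426

Cross-section at t=0.782: each vertex is (1-t)·p0[i] + t·p1[i].
  v1: (1-0.782)·(3.06,0.83) + 0.782·(2.66,2.13) = (2.7472,1.8466)
  v2: (1-0.782)·(-1.27,3.95) + 0.782·(-2.54,4.14) = (-2.2631,4.0986)
  v3: (1-0.782)·(-4.39,-0.53) + 0.782·(-4.7,0.61) = (-4.6324,0.3615)
  v4: (1-0.782)·(-0.39,-2.91) + 0.782·(-2.02,-2.63) = (-1.6647,-2.6910)
  v5: (1-0.782)·(1.16,-2.86) + 0.782·(-0.22,-2.24) = (0.0808,-2.3752)
Perimeter = Σ |v_{i+1} − v_i|:
  edge 1→2: √(-5.0103² + 2.2520²) = 5.4932 (running 5.4932)
  edge 2→3: √(-2.3693² + -3.7371²) = 4.4249 (running 9.9180)
  edge 3→4: √(2.9678² + -3.0525²) = 4.2574 (running 14.1754)
  edge 4→5: √(1.7455² + 0.3159²) = 1.7739 (running 15.9493)
  edge 5→1: √(2.6664² + 4.2218²) = 4.9933 (running 20.9426)
Perimeter = 20.9426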